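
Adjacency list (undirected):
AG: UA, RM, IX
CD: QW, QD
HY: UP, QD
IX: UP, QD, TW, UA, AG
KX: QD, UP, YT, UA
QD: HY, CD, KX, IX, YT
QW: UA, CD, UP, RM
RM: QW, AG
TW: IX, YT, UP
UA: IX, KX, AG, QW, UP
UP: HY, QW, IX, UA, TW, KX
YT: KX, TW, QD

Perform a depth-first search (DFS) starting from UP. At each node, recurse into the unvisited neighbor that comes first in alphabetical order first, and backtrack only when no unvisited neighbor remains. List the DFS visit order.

Visit UP
UP → HY
HY → QD
QD → CD
CD → QW
QW → RM
RM → AG
AG → IX
IX → TW
TW → YT
YT → KX
KX → UA

UP → HY → QD → CD → QW → RM → AG → IX → TW → YT → KX → UA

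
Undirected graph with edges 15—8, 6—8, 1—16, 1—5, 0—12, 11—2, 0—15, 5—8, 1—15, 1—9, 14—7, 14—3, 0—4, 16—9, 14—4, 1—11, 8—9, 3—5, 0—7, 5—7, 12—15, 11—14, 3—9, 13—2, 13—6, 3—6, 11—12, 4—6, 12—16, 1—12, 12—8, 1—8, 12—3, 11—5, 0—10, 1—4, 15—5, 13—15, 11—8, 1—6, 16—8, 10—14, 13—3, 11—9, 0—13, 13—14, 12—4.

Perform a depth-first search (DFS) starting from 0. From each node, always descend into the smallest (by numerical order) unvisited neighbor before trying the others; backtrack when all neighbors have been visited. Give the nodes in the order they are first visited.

Visit 0
0 → 4
4 → 1
1 → 5
5 → 3
3 → 6
6 → 8
8 → 9
9 → 11
11 → 2
2 → 13
13 → 14
14 → 7
14 → 10
13 → 15
15 → 12
12 → 16

0 4 1 5 3 6 8 9 11 2 13 14 7 10 15 12 16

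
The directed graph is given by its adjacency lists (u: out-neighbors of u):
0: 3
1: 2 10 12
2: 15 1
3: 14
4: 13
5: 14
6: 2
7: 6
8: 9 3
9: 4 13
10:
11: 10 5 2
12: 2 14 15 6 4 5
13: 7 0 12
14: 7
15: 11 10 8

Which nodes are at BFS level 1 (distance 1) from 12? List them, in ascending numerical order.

Level 0: 12
Level 1: 2, 4, 5, 6, 14, 15
Level 2: 1, 7, 8, 10, 11, 13
Level 3: 0, 3, 9

2, 4, 5, 6, 14, 15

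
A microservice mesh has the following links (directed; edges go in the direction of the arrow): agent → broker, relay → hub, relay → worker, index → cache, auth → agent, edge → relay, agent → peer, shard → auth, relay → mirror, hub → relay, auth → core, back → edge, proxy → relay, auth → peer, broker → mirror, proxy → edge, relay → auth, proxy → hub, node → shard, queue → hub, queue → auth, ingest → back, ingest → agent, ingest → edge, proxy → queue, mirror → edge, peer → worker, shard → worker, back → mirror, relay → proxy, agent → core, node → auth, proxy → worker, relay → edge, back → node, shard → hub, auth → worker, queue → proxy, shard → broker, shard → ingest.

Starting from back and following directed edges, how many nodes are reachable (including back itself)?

BFS from back visits: back, edge, mirror, node, relay, auth, shard, hub, proxy, worker, agent, core, peer, broker, ingest, queue
Reachable nodes: 16 of 18 total.

16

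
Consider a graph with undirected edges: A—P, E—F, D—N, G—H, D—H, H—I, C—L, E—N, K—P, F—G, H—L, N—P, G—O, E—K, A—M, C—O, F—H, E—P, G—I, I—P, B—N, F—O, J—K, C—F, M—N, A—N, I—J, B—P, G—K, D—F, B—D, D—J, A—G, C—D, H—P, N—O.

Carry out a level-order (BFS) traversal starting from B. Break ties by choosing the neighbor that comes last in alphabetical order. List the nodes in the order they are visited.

Visit B; enqueue P, N, D → queue [P, N, D]
Visit P; enqueue K, I, H, E, A → queue [N, D, K, I, H, E, A]
Visit N; enqueue O, M → queue [D, K, I, H, E, A, O, M]
Visit D; enqueue J, F, C → queue [K, I, H, E, A, O, M, J, F, C]
Visit K; enqueue G → queue [I, H, E, A, O, M, J, F, C, G]
Visit I → queue [H, E, A, O, M, J, F, C, G]
Visit H; enqueue L → queue [E, A, O, M, J, F, C, G, L]
Visit E → queue [A, O, M, J, F, C, G, L]
Visit A → queue [O, M, J, F, C, G, L]
Visit O → queue [M, J, F, C, G, L]
Visit M → queue [J, F, C, G, L]
Visit J → queue [F, C, G, L]
Visit F → queue [C, G, L]
Visit C → queue [G, L]
Visit G → queue [L]
Visit L → queue []

B, P, N, D, K, I, H, E, A, O, M, J, F, C, G, L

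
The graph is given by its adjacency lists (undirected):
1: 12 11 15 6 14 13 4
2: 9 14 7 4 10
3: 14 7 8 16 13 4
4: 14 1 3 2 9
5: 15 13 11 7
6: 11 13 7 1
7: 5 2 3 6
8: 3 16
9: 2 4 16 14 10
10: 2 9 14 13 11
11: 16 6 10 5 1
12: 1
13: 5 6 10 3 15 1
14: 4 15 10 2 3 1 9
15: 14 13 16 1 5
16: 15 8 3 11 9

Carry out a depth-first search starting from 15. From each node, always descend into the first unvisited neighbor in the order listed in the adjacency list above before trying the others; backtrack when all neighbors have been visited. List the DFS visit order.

Visit 15
15 → 14
14 → 4
4 → 1
1 → 12
1 → 11
11 → 16
16 → 8
8 → 3
3 → 7
7 → 5
5 → 13
13 → 6
13 → 10
10 → 2
2 → 9

15 → 14 → 4 → 1 → 12 → 11 → 16 → 8 → 3 → 7 → 5 → 13 → 6 → 10 → 2 → 9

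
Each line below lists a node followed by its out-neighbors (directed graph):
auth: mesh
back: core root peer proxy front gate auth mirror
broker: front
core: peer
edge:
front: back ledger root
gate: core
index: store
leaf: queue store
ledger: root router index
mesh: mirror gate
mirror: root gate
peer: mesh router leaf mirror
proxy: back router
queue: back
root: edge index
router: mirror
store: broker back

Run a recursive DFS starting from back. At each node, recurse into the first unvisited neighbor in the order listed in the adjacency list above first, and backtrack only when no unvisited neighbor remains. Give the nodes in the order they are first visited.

Visit back
back → core
core → peer
peer → mesh
mesh → mirror
mirror → root
root → edge
root → index
index → store
store → broker
broker → front
front → ledger
ledger → router
mirror → gate
peer → leaf
leaf → queue
back → proxy
back → auth

back core peer mesh mirror root edge index store broker front ledger router gate leaf queue proxy auth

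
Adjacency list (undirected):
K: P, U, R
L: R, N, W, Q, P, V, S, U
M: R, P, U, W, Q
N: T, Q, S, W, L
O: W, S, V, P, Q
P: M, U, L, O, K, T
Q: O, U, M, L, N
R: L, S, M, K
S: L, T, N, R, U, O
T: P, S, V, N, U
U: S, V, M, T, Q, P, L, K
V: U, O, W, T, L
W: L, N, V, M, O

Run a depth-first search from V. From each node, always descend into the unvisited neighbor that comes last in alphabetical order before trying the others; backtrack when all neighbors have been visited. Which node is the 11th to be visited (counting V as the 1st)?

Q

Visit V
V → W
W → O
O → S
S → U
U → T
T → P
P → M
M → R
R → L
L → Q
Q → N
R → K

Visit order: V, W, O, S, U, T, P, M, R, L, Q, N, K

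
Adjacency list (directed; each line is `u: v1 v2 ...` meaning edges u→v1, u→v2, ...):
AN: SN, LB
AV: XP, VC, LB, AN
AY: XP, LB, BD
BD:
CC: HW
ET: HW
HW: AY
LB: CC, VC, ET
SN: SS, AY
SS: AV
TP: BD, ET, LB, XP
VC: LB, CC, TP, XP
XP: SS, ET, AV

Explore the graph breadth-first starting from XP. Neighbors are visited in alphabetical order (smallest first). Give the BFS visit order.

Visit XP; enqueue AV, ET, SS → queue [AV, ET, SS]
Visit AV; enqueue AN, LB, VC → queue [ET, SS, AN, LB, VC]
Visit ET; enqueue HW → queue [SS, AN, LB, VC, HW]
Visit SS → queue [AN, LB, VC, HW]
Visit AN; enqueue SN → queue [LB, VC, HW, SN]
Visit LB; enqueue CC → queue [VC, HW, SN, CC]
Visit VC; enqueue TP → queue [HW, SN, CC, TP]
Visit HW; enqueue AY → queue [SN, CC, TP, AY]
Visit SN → queue [CC, TP, AY]
Visit CC → queue [TP, AY]
Visit TP; enqueue BD → queue [AY, BD]
Visit AY → queue [BD]
Visit BD → queue []

XP, AV, ET, SS, AN, LB, VC, HW, SN, CC, TP, AY, BD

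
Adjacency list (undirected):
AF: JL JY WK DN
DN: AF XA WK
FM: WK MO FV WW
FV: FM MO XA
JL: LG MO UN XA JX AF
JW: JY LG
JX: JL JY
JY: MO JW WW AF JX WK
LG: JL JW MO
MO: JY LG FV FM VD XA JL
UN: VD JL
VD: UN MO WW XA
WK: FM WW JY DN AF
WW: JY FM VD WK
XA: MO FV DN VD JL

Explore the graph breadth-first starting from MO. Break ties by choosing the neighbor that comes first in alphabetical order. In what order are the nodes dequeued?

MO FM FV JL JY LG VD XA WK WW AF JX UN JW DN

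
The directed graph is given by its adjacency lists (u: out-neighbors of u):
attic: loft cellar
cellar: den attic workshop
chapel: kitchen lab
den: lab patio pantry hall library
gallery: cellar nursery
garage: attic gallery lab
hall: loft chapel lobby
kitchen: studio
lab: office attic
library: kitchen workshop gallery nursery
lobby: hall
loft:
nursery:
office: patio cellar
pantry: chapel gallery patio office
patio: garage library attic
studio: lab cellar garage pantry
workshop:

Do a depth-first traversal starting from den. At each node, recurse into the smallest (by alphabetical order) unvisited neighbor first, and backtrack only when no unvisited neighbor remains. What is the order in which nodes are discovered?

den → hall → chapel → kitchen → studio → cellar → attic → loft → workshop → garage → gallery → nursery → lab → office → patio → library → pantry → lobby

Visit den
den → hall
hall → chapel
chapel → kitchen
kitchen → studio
studio → cellar
cellar → attic
attic → loft
cellar → workshop
studio → garage
garage → gallery
gallery → nursery
garage → lab
lab → office
office → patio
patio → library
studio → pantry
hall → lobby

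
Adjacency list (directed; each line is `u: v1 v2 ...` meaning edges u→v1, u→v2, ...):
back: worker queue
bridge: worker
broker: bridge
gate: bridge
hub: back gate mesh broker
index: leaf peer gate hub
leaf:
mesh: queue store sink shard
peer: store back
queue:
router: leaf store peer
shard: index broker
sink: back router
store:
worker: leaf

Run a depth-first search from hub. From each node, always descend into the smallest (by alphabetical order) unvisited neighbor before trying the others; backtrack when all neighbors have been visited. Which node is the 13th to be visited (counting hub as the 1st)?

store

Visit hub
hub → back
back → queue
back → worker
worker → leaf
hub → broker
broker → bridge
hub → gate
hub → mesh
mesh → shard
shard → index
index → peer
peer → store
mesh → sink
sink → router

Visit order: hub, back, queue, worker, leaf, broker, bridge, gate, mesh, shard, index, peer, store, sink, router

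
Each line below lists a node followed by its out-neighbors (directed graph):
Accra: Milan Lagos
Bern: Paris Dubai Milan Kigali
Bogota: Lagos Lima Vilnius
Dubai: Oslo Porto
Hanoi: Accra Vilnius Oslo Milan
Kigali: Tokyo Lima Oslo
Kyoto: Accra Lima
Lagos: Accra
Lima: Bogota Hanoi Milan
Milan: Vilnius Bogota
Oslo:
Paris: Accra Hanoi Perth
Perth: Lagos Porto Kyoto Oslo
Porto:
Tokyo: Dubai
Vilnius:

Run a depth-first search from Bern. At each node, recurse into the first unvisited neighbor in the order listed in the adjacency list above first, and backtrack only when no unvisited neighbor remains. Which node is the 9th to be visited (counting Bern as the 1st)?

Hanoi

Visit Bern
Bern → Paris
Paris → Accra
Accra → Milan
Milan → Vilnius
Milan → Bogota
Bogota → Lagos
Bogota → Lima
Lima → Hanoi
Hanoi → Oslo
Paris → Perth
Perth → Porto
Perth → Kyoto
Bern → Dubai
Bern → Kigali
Kigali → Tokyo

Visit order: Bern, Paris, Accra, Milan, Vilnius, Bogota, Lagos, Lima, Hanoi, Oslo, Perth, Porto, Kyoto, Dubai, Kigali, Tokyo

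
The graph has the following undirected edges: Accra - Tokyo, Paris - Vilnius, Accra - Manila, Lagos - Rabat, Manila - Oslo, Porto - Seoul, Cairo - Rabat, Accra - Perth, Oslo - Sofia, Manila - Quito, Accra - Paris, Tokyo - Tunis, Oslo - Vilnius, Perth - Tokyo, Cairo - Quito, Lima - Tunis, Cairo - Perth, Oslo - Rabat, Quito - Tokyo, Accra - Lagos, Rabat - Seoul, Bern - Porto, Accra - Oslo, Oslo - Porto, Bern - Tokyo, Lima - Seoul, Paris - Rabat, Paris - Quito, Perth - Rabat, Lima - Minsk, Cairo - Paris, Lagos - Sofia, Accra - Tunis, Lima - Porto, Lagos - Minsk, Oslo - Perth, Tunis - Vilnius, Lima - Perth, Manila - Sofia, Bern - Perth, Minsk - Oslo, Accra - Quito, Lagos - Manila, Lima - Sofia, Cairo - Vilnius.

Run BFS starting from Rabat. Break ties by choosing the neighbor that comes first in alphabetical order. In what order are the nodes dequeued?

Rabat -> Cairo -> Lagos -> Oslo -> Paris -> Perth -> Seoul -> Quito -> Vilnius -> Accra -> Manila -> Minsk -> Sofia -> Porto -> Bern -> Lima -> Tokyo -> Tunis

Visit Rabat; enqueue Cairo, Lagos, Oslo, Paris, Perth, Seoul → queue [Cairo, Lagos, Oslo, Paris, Perth, Seoul]
Visit Cairo; enqueue Quito, Vilnius → queue [Lagos, Oslo, Paris, Perth, Seoul, Quito, Vilnius]
Visit Lagos; enqueue Accra, Manila, Minsk, Sofia → queue [Oslo, Paris, Perth, Seoul, Quito, Vilnius, Accra, Manila, Minsk, Sofia]
Visit Oslo; enqueue Porto → queue [Paris, Perth, Seoul, Quito, Vilnius, Accra, Manila, Minsk, Sofia, Porto]
Visit Paris → queue [Perth, Seoul, Quito, Vilnius, Accra, Manila, Minsk, Sofia, Porto]
Visit Perth; enqueue Bern, Lima, Tokyo → queue [Seoul, Quito, Vilnius, Accra, Manila, Minsk, Sofia, Porto, Bern, Lima, Tokyo]
Visit Seoul → queue [Quito, Vilnius, Accra, Manila, Minsk, Sofia, Porto, Bern, Lima, Tokyo]
Visit Quito → queue [Vilnius, Accra, Manila, Minsk, Sofia, Porto, Bern, Lima, Tokyo]
Visit Vilnius; enqueue Tunis → queue [Accra, Manila, Minsk, Sofia, Porto, Bern, Lima, Tokyo, Tunis]
Visit Accra → queue [Manila, Minsk, Sofia, Porto, Bern, Lima, Tokyo, Tunis]
Visit Manila → queue [Minsk, Sofia, Porto, Bern, Lima, Tokyo, Tunis]
Visit Minsk → queue [Sofia, Porto, Bern, Lima, Tokyo, Tunis]
Visit Sofia → queue [Porto, Bern, Lima, Tokyo, Tunis]
Visit Porto → queue [Bern, Lima, Tokyo, Tunis]
Visit Bern → queue [Lima, Tokyo, Tunis]
Visit Lima → queue [Tokyo, Tunis]
Visit Tokyo → queue [Tunis]
Visit Tunis → queue []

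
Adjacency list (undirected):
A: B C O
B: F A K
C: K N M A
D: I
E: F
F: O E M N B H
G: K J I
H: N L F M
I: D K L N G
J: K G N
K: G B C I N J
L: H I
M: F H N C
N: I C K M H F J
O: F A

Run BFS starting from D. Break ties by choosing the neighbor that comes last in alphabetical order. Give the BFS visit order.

Visit D; enqueue I → queue [I]
Visit I; enqueue N, L, K, G → queue [N, L, K, G]
Visit N; enqueue M, J, H, F, C → queue [L, K, G, M, J, H, F, C]
Visit L → queue [K, G, M, J, H, F, C]
Visit K; enqueue B → queue [G, M, J, H, F, C, B]
Visit G → queue [M, J, H, F, C, B]
Visit M → queue [J, H, F, C, B]
Visit J → queue [H, F, C, B]
Visit H → queue [F, C, B]
Visit F; enqueue O, E → queue [C, B, O, E]
Visit C; enqueue A → queue [B, O, E, A]
Visit B → queue [O, E, A]
Visit O → queue [E, A]
Visit E → queue [A]
Visit A → queue []

D, I, N, L, K, G, M, J, H, F, C, B, O, E, A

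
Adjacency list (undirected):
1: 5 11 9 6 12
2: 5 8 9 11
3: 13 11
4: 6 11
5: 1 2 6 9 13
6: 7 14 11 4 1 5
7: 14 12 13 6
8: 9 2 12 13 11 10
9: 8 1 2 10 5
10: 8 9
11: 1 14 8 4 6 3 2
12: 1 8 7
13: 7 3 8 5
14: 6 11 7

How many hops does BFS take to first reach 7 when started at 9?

3

Level 0: 9
Level 1: 1, 2, 5, 8, 10
Level 2: 6, 11, 12, 13
Level 3: 3, 4, 7, 14
7 first appears at level 3.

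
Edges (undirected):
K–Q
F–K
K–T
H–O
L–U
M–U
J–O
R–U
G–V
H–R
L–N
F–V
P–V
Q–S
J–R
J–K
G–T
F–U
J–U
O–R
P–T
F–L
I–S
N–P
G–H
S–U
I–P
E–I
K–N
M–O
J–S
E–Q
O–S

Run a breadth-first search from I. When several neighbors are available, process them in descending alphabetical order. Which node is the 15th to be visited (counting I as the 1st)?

Visit I; enqueue S, P, E → queue [S, P, E]
Visit S; enqueue U, Q, O, J → queue [P, E, U, Q, O, J]
Visit P; enqueue V, T, N → queue [E, U, Q, O, J, V, T, N]
Visit E → queue [U, Q, O, J, V, T, N]
Visit U; enqueue R, M, L, F → queue [Q, O, J, V, T, N, R, M, L, F]
Visit Q; enqueue K → queue [O, J, V, T, N, R, M, L, F, K]
Visit O; enqueue H → queue [J, V, T, N, R, M, L, F, K, H]
Visit J → queue [V, T, N, R, M, L, F, K, H]
Visit V; enqueue G → queue [T, N, R, M, L, F, K, H, G]
Visit T → queue [N, R, M, L, F, K, H, G]
Visit N → queue [R, M, L, F, K, H, G]
Visit R → queue [M, L, F, K, H, G]
Visit M → queue [L, F, K, H, G]
Visit L → queue [F, K, H, G]
Visit F → queue [K, H, G]
Visit K → queue [H, G]
Visit H → queue [G]
Visit G → queue []

Visit order: I, S, P, E, U, Q, O, J, V, T, N, R, M, L, F, K, H, G

F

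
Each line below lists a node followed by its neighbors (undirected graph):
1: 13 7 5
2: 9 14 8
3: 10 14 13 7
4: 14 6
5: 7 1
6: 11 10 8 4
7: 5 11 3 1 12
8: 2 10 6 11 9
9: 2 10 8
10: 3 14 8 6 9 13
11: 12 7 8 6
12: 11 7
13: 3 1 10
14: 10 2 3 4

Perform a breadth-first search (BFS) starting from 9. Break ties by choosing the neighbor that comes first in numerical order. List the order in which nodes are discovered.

9, 2, 8, 10, 14, 6, 11, 3, 13, 4, 7, 12, 1, 5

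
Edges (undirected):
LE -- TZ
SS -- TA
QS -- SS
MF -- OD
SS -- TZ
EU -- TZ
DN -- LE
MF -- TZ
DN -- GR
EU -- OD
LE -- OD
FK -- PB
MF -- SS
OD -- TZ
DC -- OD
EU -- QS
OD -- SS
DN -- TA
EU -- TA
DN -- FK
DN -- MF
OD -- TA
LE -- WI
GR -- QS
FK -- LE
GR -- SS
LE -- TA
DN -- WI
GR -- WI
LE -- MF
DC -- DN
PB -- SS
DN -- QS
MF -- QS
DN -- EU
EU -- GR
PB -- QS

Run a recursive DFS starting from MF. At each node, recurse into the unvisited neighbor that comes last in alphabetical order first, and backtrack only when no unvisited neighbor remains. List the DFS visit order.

Visit MF
MF → TZ
TZ → SS
SS → TA
TA → OD
OD → LE
LE → WI
WI → GR
GR → QS
QS → PB
PB → FK
FK → DN
DN → EU
DN → DC

MF, TZ, SS, TA, OD, LE, WI, GR, QS, PB, FK, DN, EU, DC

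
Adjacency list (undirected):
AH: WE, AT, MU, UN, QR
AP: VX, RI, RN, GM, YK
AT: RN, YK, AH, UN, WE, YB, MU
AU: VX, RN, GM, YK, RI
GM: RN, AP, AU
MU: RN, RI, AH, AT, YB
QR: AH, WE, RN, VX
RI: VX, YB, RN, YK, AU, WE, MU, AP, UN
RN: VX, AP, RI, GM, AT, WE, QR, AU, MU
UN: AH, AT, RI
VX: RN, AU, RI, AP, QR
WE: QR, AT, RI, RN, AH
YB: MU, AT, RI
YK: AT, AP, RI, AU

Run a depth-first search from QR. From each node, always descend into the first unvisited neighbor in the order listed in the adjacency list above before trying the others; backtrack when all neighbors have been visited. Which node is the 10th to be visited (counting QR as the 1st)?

RI

Visit QR
QR → AH
AH → WE
WE → AT
AT → RN
RN → VX
VX → AU
AU → GM
GM → AP
AP → RI
RI → YB
YB → MU
RI → YK
RI → UN

Visit order: QR, AH, WE, AT, RN, VX, AU, GM, AP, RI, YB, MU, YK, UN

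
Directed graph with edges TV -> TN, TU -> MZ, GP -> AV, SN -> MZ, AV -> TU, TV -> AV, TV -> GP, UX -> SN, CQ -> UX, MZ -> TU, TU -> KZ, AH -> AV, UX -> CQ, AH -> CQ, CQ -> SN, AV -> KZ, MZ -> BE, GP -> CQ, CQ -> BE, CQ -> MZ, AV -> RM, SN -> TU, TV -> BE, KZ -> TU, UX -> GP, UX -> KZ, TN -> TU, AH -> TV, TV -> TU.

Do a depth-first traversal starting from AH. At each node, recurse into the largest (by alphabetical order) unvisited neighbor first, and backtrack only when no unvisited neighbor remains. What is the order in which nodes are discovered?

AH, TV, TU, MZ, BE, KZ, TN, GP, CQ, UX, SN, AV, RM

Visit AH
AH → TV
TV → TU
TU → MZ
MZ → BE
TU → KZ
TV → TN
TV → GP
GP → CQ
CQ → UX
UX → SN
GP → AV
AV → RM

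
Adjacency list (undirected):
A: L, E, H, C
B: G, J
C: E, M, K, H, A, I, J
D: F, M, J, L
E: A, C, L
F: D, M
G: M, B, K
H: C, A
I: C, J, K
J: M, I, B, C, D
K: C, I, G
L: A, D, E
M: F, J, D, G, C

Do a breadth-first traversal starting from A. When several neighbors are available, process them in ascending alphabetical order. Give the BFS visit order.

A → C → E → H → L → I → J → K → M → D → B → G → F

Visit A; enqueue C, E, H, L → queue [C, E, H, L]
Visit C; enqueue I, J, K, M → queue [E, H, L, I, J, K, M]
Visit E → queue [H, L, I, J, K, M]
Visit H → queue [L, I, J, K, M]
Visit L; enqueue D → queue [I, J, K, M, D]
Visit I → queue [J, K, M, D]
Visit J; enqueue B → queue [K, M, D, B]
Visit K; enqueue G → queue [M, D, B, G]
Visit M; enqueue F → queue [D, B, G, F]
Visit D → queue [B, G, F]
Visit B → queue [G, F]
Visit G → queue [F]
Visit F → queue []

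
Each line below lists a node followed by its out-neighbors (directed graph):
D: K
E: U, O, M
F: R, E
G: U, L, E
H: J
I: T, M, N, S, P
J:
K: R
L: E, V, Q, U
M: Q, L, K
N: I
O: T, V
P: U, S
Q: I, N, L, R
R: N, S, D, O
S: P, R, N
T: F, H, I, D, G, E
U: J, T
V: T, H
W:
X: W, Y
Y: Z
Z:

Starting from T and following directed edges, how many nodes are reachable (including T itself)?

19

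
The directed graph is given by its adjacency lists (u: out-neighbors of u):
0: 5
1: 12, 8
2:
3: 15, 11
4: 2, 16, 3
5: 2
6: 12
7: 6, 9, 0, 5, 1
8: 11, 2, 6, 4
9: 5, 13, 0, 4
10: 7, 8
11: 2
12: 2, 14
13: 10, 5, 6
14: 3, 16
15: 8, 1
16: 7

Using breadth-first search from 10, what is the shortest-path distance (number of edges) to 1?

2

Level 0: 10
Level 1: 7, 8
Level 2: 0, 1, 2, 4, 5, 6, 9, 11
Level 3: 3, 12, 13, 16
Level 4: 14, 15
1 first appears at level 2.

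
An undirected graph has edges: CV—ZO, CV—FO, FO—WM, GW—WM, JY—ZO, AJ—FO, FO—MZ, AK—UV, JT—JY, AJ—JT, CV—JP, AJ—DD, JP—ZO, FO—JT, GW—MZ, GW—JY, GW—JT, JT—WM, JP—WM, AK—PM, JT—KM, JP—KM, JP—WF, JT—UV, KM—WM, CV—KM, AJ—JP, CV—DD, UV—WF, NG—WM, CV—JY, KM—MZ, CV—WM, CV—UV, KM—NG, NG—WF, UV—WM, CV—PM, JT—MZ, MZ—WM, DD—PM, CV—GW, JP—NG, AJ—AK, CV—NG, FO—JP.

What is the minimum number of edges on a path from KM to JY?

Level 0: KM
Level 1: CV, JP, JT, MZ, NG, WM
Level 2: AJ, DD, FO, GW, JY, PM, UV, WF, ZO
Level 3: AK
JY first appears at level 2.

2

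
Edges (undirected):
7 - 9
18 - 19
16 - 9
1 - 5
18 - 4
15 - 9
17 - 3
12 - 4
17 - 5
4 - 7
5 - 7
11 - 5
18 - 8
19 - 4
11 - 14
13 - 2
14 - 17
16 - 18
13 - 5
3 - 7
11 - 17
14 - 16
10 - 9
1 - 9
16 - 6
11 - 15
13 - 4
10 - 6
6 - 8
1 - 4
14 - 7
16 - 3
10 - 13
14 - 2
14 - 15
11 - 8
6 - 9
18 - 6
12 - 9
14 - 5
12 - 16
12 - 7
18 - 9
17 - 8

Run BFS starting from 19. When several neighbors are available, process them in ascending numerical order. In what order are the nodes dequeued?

19 -> 4 -> 18 -> 1 -> 7 -> 12 -> 13 -> 6 -> 8 -> 9 -> 16 -> 5 -> 3 -> 14 -> 2 -> 10 -> 11 -> 17 -> 15

Visit 19; enqueue 4, 18 → queue [4, 18]
Visit 4; enqueue 1, 7, 12, 13 → queue [18, 1, 7, 12, 13]
Visit 18; enqueue 6, 8, 9, 16 → queue [1, 7, 12, 13, 6, 8, 9, 16]
Visit 1; enqueue 5 → queue [7, 12, 13, 6, 8, 9, 16, 5]
Visit 7; enqueue 3, 14 → queue [12, 13, 6, 8, 9, 16, 5, 3, 14]
Visit 12 → queue [13, 6, 8, 9, 16, 5, 3, 14]
Visit 13; enqueue 2, 10 → queue [6, 8, 9, 16, 5, 3, 14, 2, 10]
Visit 6 → queue [8, 9, 16, 5, 3, 14, 2, 10]
Visit 8; enqueue 11, 17 → queue [9, 16, 5, 3, 14, 2, 10, 11, 17]
Visit 9; enqueue 15 → queue [16, 5, 3, 14, 2, 10, 11, 17, 15]
Visit 16 → queue [5, 3, 14, 2, 10, 11, 17, 15]
Visit 5 → queue [3, 14, 2, 10, 11, 17, 15]
Visit 3 → queue [14, 2, 10, 11, 17, 15]
Visit 14 → queue [2, 10, 11, 17, 15]
Visit 2 → queue [10, 11, 17, 15]
Visit 10 → queue [11, 17, 15]
Visit 11 → queue [17, 15]
Visit 17 → queue [15]
Visit 15 → queue []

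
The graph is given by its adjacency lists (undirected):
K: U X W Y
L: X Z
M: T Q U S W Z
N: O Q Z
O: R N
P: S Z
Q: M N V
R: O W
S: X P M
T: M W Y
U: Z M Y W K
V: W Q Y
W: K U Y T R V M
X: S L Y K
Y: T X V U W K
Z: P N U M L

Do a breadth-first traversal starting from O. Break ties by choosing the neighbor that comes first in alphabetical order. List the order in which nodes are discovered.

O, N, R, Q, Z, W, M, V, L, P, U, K, T, Y, S, X

Visit O; enqueue N, R → queue [N, R]
Visit N; enqueue Q, Z → queue [R, Q, Z]
Visit R; enqueue W → queue [Q, Z, W]
Visit Q; enqueue M, V → queue [Z, W, M, V]
Visit Z; enqueue L, P, U → queue [W, M, V, L, P, U]
Visit W; enqueue K, T, Y → queue [M, V, L, P, U, K, T, Y]
Visit M; enqueue S → queue [V, L, P, U, K, T, Y, S]
Visit V → queue [L, P, U, K, T, Y, S]
Visit L; enqueue X → queue [P, U, K, T, Y, S, X]
Visit P → queue [U, K, T, Y, S, X]
Visit U → queue [K, T, Y, S, X]
Visit K → queue [T, Y, S, X]
Visit T → queue [Y, S, X]
Visit Y → queue [S, X]
Visit S → queue [X]
Visit X → queue []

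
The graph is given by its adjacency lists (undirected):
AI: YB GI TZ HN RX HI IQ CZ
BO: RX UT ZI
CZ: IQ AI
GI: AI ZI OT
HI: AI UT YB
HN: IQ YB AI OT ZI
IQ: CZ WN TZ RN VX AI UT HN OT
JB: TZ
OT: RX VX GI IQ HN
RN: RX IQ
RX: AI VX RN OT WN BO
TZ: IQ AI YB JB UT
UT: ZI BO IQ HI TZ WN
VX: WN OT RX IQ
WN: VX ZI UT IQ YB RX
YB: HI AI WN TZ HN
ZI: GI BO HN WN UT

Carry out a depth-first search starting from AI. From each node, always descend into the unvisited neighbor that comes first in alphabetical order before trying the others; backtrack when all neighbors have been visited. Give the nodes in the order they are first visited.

AI -> CZ -> IQ -> HN -> OT -> GI -> ZI -> BO -> RX -> RN -> VX -> WN -> UT -> HI -> YB -> TZ -> JB

Visit AI
AI → CZ
CZ → IQ
IQ → HN
HN → OT
OT → GI
GI → ZI
ZI → BO
BO → RX
RX → RN
RX → VX
VX → WN
WN → UT
UT → HI
HI → YB
YB → TZ
TZ → JB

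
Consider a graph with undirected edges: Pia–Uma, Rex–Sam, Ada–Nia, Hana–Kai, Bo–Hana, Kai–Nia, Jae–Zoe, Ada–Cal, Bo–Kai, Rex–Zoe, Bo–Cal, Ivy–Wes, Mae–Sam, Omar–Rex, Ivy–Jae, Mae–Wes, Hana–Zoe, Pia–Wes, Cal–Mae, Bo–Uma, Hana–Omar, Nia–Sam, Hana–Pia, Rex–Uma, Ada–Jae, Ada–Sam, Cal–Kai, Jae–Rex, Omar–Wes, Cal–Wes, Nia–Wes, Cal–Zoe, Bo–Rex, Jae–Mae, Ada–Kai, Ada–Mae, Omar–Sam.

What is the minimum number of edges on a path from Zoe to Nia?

Level 0: Zoe
Level 1: Cal, Hana, Jae, Rex
Level 2: Ada, Bo, Ivy, Kai, Mae, Omar, Pia, Sam, Uma, Wes
Level 3: Nia
Nia first appears at level 3.

3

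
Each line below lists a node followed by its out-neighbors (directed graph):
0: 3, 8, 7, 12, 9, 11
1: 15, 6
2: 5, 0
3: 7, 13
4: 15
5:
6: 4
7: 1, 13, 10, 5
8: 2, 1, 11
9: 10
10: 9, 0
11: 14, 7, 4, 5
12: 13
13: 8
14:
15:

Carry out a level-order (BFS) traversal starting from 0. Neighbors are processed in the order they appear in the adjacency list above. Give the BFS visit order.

0, 3, 8, 7, 12, 9, 11, 13, 2, 1, 10, 5, 14, 4, 15, 6

Visit 0; enqueue 3, 8, 7, 12, 9, 11 → queue [3, 8, 7, 12, 9, 11]
Visit 3; enqueue 13 → queue [8, 7, 12, 9, 11, 13]
Visit 8; enqueue 2, 1 → queue [7, 12, 9, 11, 13, 2, 1]
Visit 7; enqueue 10, 5 → queue [12, 9, 11, 13, 2, 1, 10, 5]
Visit 12 → queue [9, 11, 13, 2, 1, 10, 5]
Visit 9 → queue [11, 13, 2, 1, 10, 5]
Visit 11; enqueue 14, 4 → queue [13, 2, 1, 10, 5, 14, 4]
Visit 13 → queue [2, 1, 10, 5, 14, 4]
Visit 2 → queue [1, 10, 5, 14, 4]
Visit 1; enqueue 15, 6 → queue [10, 5, 14, 4, 15, 6]
Visit 10 → queue [5, 14, 4, 15, 6]
Visit 5 → queue [14, 4, 15, 6]
Visit 14 → queue [4, 15, 6]
Visit 4 → queue [15, 6]
Visit 15 → queue [6]
Visit 6 → queue []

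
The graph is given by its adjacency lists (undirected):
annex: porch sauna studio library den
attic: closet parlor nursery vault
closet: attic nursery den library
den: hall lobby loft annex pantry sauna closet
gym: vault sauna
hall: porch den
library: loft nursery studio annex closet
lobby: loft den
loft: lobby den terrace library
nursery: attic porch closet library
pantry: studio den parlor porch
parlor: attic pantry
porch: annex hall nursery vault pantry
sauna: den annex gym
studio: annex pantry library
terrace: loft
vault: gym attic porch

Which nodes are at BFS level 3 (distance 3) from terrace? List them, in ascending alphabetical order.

annex, closet, hall, nursery, pantry, sauna, studio

Level 0: terrace
Level 1: loft
Level 2: den, library, lobby
Level 3: annex, closet, hall, nursery, pantry, sauna, studio
Level 4: attic, gym, parlor, porch
Level 5: vault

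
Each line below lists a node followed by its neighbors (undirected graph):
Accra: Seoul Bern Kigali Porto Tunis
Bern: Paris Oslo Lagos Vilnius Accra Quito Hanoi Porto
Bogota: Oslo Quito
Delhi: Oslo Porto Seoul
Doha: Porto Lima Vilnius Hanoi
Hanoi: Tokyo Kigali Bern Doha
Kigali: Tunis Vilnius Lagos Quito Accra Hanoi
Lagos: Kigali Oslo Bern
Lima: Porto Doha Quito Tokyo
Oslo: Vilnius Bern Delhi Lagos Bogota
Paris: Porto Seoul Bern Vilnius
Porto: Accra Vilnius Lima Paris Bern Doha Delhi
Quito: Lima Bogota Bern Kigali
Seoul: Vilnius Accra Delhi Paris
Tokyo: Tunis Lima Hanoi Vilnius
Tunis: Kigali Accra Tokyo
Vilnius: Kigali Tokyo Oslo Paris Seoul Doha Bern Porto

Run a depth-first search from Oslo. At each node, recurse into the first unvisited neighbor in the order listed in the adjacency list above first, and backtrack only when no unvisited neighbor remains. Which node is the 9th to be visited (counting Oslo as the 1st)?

Visit Oslo
Oslo → Vilnius
Vilnius → Kigali
Kigali → Tunis
Tunis → Accra
Accra → Seoul
Seoul → Delhi
Delhi → Porto
Porto → Lima
Lima → Doha
Doha → Hanoi
Hanoi → Tokyo
Hanoi → Bern
Bern → Paris
Bern → Lagos
Bern → Quito
Quito → Bogota

Visit order: Oslo, Vilnius, Kigali, Tunis, Accra, Seoul, Delhi, Porto, Lima, Doha, Hanoi, Tokyo, Bern, Paris, Lagos, Quito, Bogota

Lima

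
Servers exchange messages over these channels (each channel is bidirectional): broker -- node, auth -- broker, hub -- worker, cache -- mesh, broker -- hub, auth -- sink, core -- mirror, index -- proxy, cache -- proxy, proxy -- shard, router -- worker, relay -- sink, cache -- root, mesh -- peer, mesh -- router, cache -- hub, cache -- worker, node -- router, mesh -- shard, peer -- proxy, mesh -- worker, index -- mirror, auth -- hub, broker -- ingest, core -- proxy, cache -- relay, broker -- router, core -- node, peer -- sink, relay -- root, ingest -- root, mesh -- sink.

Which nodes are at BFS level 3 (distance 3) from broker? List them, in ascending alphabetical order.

mirror, peer, proxy, relay, shard

Level 0: broker
Level 1: auth, hub, ingest, node, router
Level 2: cache, core, mesh, root, sink, worker
Level 3: mirror, peer, proxy, relay, shard
Level 4: index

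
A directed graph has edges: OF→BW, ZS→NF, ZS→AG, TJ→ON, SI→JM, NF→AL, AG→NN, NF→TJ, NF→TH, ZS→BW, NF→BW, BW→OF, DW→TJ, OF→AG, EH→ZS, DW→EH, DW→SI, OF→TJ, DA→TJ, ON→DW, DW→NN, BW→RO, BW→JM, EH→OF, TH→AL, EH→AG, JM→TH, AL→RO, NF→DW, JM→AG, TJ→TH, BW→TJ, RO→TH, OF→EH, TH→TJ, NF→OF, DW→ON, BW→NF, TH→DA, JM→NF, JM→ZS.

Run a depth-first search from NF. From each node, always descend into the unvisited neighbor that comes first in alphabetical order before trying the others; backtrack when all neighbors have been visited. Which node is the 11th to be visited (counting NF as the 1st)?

Visit NF
NF → AL
AL → RO
RO → TH
TH → DA
DA → TJ
TJ → ON
ON → DW
DW → EH
EH → AG
AG → NN
EH → OF
OF → BW
BW → JM
JM → ZS
DW → SI

Visit order: NF, AL, RO, TH, DA, TJ, ON, DW, EH, AG, NN, OF, BW, JM, ZS, SI

NN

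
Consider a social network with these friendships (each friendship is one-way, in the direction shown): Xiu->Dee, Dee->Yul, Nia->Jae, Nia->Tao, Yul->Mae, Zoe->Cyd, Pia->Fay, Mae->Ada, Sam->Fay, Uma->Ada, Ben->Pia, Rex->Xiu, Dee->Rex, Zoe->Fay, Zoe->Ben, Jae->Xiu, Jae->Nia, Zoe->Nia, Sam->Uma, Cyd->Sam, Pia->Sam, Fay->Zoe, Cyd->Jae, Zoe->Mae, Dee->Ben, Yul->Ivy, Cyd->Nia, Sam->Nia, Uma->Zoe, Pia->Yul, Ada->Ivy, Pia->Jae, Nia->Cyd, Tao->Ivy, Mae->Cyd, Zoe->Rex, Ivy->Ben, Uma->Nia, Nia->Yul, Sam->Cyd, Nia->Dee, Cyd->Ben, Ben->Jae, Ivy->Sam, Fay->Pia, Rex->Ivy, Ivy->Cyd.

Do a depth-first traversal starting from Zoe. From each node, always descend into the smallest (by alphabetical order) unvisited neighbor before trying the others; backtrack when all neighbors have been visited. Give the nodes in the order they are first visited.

Zoe, Ben, Jae, Nia, Cyd, Sam, Fay, Pia, Yul, Ivy, Mae, Ada, Uma, Dee, Rex, Xiu, Tao

Visit Zoe
Zoe → Ben
Ben → Jae
Jae → Nia
Nia → Cyd
Cyd → Sam
Sam → Fay
Fay → Pia
Pia → Yul
Yul → Ivy
Yul → Mae
Mae → Ada
Sam → Uma
Nia → Dee
Dee → Rex
Rex → Xiu
Nia → Tao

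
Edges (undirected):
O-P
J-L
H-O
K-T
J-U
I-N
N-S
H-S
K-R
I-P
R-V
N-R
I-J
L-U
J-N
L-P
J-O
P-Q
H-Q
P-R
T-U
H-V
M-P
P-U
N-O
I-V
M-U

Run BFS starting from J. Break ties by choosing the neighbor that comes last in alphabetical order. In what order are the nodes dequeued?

Visit J; enqueue U, O, N, L, I → queue [U, O, N, L, I]
Visit U; enqueue T, P, M → queue [O, N, L, I, T, P, M]
Visit O; enqueue H → queue [N, L, I, T, P, M, H]
Visit N; enqueue S, R → queue [L, I, T, P, M, H, S, R]
Visit L → queue [I, T, P, M, H, S, R]
Visit I; enqueue V → queue [T, P, M, H, S, R, V]
Visit T; enqueue K → queue [P, M, H, S, R, V, K]
Visit P; enqueue Q → queue [M, H, S, R, V, K, Q]
Visit M → queue [H, S, R, V, K, Q]
Visit H → queue [S, R, V, K, Q]
Visit S → queue [R, V, K, Q]
Visit R → queue [V, K, Q]
Visit V → queue [K, Q]
Visit K → queue [Q]
Visit Q → queue []

J, U, O, N, L, I, T, P, M, H, S, R, V, K, Q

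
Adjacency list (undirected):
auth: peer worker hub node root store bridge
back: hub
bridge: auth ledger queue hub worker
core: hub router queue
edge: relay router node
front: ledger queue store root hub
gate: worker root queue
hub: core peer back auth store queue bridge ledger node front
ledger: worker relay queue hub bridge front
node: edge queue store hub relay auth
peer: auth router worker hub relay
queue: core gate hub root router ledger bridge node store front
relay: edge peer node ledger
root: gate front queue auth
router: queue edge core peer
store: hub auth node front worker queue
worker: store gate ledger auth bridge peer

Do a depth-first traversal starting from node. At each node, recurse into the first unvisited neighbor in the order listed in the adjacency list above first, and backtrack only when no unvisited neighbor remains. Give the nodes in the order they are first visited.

node, edge, relay, peer, auth, worker, store, hub, core, router, queue, gate, root, front, ledger, bridge, back

Visit node
node → edge
edge → relay
relay → peer
peer → auth
auth → worker
worker → store
store → hub
hub → core
core → router
router → queue
queue → gate
gate → root
root → front
front → ledger
ledger → bridge
hub → back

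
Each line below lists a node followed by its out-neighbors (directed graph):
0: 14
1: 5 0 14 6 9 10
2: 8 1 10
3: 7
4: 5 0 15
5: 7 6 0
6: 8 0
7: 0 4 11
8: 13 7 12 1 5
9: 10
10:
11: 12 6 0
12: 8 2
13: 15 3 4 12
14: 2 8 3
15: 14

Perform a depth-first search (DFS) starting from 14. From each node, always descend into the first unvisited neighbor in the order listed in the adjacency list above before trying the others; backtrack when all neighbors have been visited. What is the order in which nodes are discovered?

14 -> 2 -> 8 -> 13 -> 15 -> 3 -> 7 -> 0 -> 4 -> 5 -> 6 -> 11 -> 12 -> 1 -> 9 -> 10

Visit 14
14 → 2
2 → 8
8 → 13
13 → 15
13 → 3
3 → 7
7 → 0
7 → 4
4 → 5
5 → 6
7 → 11
11 → 12
8 → 1
1 → 9
9 → 10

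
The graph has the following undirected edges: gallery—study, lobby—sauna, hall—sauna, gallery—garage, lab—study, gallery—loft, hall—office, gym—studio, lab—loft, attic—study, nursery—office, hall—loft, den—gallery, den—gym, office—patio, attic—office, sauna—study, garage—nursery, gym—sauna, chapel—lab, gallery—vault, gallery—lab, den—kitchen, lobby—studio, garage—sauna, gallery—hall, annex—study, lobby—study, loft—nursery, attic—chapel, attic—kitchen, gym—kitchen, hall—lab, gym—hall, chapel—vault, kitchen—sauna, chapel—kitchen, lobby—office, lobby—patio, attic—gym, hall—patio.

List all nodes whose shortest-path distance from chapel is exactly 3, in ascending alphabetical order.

Level 0: chapel
Level 1: attic, kitchen, lab, vault
Level 2: den, gallery, gym, hall, loft, office, sauna, study
Level 3: annex, garage, lobby, nursery, patio, studio

annex, garage, lobby, nursery, patio, studio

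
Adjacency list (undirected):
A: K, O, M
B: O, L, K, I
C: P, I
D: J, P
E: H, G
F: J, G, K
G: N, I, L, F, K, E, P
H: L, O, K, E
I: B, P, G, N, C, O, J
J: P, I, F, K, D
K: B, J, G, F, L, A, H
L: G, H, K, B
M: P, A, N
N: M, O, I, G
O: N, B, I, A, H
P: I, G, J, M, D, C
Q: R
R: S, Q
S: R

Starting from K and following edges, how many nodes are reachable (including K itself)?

BFS from K visits: K, L, J, H, G, F, B, A, P, I, D, O, E, N, M, C
Reachable nodes: 16 of 19 total.

16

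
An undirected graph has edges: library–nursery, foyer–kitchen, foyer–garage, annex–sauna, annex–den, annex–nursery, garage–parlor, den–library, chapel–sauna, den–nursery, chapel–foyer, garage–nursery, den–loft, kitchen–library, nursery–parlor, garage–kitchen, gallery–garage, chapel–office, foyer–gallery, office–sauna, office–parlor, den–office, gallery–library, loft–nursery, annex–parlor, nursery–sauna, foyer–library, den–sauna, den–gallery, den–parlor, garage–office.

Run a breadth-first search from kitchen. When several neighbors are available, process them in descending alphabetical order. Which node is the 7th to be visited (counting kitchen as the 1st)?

den

Visit kitchen; enqueue library, garage, foyer → queue [library, garage, foyer]
Visit library; enqueue nursery, gallery, den → queue [garage, foyer, nursery, gallery, den]
Visit garage; enqueue parlor, office → queue [foyer, nursery, gallery, den, parlor, office]
Visit foyer; enqueue chapel → queue [nursery, gallery, den, parlor, office, chapel]
Visit nursery; enqueue sauna, loft, annex → queue [gallery, den, parlor, office, chapel, sauna, loft, annex]
Visit gallery → queue [den, parlor, office, chapel, sauna, loft, annex]
Visit den → queue [parlor, office, chapel, sauna, loft, annex]
Visit parlor → queue [office, chapel, sauna, loft, annex]
Visit office → queue [chapel, sauna, loft, annex]
Visit chapel → queue [sauna, loft, annex]
Visit sauna → queue [loft, annex]
Visit loft → queue [annex]
Visit annex → queue []

Visit order: kitchen, library, garage, foyer, nursery, gallery, den, parlor, office, chapel, sauna, loft, annex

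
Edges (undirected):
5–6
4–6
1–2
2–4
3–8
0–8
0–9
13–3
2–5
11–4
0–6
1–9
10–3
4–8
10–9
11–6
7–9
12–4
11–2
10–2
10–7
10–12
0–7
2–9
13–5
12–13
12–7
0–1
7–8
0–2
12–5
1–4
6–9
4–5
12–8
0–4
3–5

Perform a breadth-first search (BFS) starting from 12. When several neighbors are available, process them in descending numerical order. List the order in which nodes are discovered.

Visit 12; enqueue 13, 10, 8, 7, 5, 4 → queue [13, 10, 8, 7, 5, 4]
Visit 13; enqueue 3 → queue [10, 8, 7, 5, 4, 3]
Visit 10; enqueue 9, 2 → queue [8, 7, 5, 4, 3, 9, 2]
Visit 8; enqueue 0 → queue [7, 5, 4, 3, 9, 2, 0]
Visit 7 → queue [5, 4, 3, 9, 2, 0]
Visit 5; enqueue 6 → queue [4, 3, 9, 2, 0, 6]
Visit 4; enqueue 11, 1 → queue [3, 9, 2, 0, 6, 11, 1]
Visit 3 → queue [9, 2, 0, 6, 11, 1]
Visit 9 → queue [2, 0, 6, 11, 1]
Visit 2 → queue [0, 6, 11, 1]
Visit 0 → queue [6, 11, 1]
Visit 6 → queue [11, 1]
Visit 11 → queue [1]
Visit 1 → queue []

12, 13, 10, 8, 7, 5, 4, 3, 9, 2, 0, 6, 11, 1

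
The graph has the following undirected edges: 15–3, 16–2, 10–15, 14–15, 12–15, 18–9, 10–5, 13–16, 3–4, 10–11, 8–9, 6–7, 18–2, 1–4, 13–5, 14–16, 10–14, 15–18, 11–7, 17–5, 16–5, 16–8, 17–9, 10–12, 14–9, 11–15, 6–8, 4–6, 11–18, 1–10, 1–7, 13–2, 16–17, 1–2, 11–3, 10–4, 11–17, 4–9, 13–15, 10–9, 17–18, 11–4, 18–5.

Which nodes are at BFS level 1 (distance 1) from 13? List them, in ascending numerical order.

2, 5, 15, 16

Level 0: 13
Level 1: 2, 5, 15, 16
Level 2: 1, 3, 8, 10, 11, 12, 14, 17, 18
Level 3: 4, 6, 7, 9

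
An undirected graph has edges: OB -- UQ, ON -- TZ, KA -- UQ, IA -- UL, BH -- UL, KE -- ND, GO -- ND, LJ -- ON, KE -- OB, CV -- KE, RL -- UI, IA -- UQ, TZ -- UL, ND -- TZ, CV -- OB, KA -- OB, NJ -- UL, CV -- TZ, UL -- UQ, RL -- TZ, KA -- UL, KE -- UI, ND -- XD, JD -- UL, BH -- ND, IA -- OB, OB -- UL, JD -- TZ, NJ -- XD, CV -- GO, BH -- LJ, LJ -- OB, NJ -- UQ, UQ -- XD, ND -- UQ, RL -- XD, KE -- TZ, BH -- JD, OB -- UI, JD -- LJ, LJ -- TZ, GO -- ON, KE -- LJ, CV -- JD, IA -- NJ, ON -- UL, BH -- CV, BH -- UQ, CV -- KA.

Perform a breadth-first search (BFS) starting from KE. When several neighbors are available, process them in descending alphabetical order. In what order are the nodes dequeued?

KE UI TZ OB ND LJ CV RL UL ON JD UQ KA IA XD GO BH NJ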